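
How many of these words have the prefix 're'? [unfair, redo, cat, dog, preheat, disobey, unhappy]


Checking each word for prefix 're':
  'unfair' -> no (count: 0)
  'redo' -> YES, starts with 're' (count: 1)
  'cat' -> no (count: 1)
  'dog' -> no (count: 1)
  'preheat' -> no (count: 1)
  'disobey' -> no (count: 1)
  'unhappy' -> no (count: 1)
Total with prefix 're': 1

1


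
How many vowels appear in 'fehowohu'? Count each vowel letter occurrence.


Scanning each character of 'fehowohu':
  Position 1: 'f' -> consonant (running count: 0)
  Position 2: 'e' -> vowel (running count: 1)
  Position 3: 'h' -> consonant (running count: 1)
  Position 4: 'o' -> vowel (running count: 2)
  Position 5: 'w' -> consonant (running count: 2)
  Position 6: 'o' -> vowel (running count: 3)
  Position 7: 'h' -> consonant (running count: 3)
  Position 8: 'u' -> vowel (running count: 4)
Total vowels: 4

4


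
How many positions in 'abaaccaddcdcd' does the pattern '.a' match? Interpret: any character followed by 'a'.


Pattern: .a means any character followed by 'a'.
Scanning 'abaaccaddcdcd' position-by-position:
  Pos 0: window 'ab' -> no
  Pos 1: window 'ba' -> MATCH
  Pos 2: window 'aa' -> MATCH
  Pos 3: window 'ac' -> no
  Pos 4: window 'cc' -> no
  Pos 5: window 'ca' -> MATCH
  Pos 6: window 'ad' -> no
  Pos 7: window 'dd' -> no
  Pos 8: window 'dc' -> no
  Pos 9: window 'cd' -> no
  Pos 10: window 'dc' -> no
  Pos 11: window 'cd' -> no
  Pos 12: window 'd' -> no
Total matches: 3

3


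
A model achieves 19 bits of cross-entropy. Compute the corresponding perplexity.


Perplexity formula: PP = 2^H
H = 19
PP = 2^19
PP = 2^19 = 524288

524288


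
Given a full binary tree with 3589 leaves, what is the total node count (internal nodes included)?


Leaf nodes (terminals): 3589
Internal nodes = n - 1 = 3589 - 1 = 3588
Total = leaves + internal = 3589 + 3588 = 7177

7177


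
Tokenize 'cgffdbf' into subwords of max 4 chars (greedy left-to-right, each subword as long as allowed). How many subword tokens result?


'cgffdbf' has 7 characters.
Chunking with max size 4:
  Chunk 1: 'cgff' (positions 0-3)
  Chunk 2: 'dbf' (positions 4-6)
Total chunks: ceil(7 / 4) = 2

2


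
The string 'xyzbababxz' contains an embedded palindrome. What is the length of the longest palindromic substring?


Scanning 'xyzbababxz' for palindromic substrings.
Substring at positions 3-7: 'babab'.
Check: reverse('babab') = 'babab' -> palindrome confirmed.
Neighbouring characters ('z' / 'x') break symmetry, so it cannot extend further.
No longer palindromic substring exists; longest length = 5

5


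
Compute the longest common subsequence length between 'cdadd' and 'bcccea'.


DP table for LCS of 'cdadd' and 'bcccea':
       b  c  c  c  e  a
    0  0  0  0  0  0  0
  c 0  0  1  1  1  1  1
  d 0  0  1  1  1  1  1
  a 0  0  1  1  1  1  2
  d 0  0  1  1  1  1  2
  d 0  0  1  1  1  1  2
LCS: 'ca'
LCS length = 2

2


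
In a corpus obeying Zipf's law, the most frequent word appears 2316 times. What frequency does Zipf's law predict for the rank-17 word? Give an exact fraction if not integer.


Zipf's law: freq(rank) = f1 / rank
f1 = 2316, rank = 17
freq = 2316 / 17
GCD(2316, 17) = 1
Simplified: 2316/17

2316/17


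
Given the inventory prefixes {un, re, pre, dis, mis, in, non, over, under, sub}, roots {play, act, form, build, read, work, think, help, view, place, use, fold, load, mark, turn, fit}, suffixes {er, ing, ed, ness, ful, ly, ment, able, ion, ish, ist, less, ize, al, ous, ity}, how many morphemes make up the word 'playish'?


Segmenting 'playish' against the inventory:
  'play' -> root (morpheme 1)
  'ish' -> suffix (morpheme 2)
Total morphemes: 2

2


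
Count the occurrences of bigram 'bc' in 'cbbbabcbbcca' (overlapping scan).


Scanning 'cbbbabcbbcca' for bigram 'bc':
  Position 0: 'cb' -> no
  Position 1: 'bb' -> no
  Position 2: 'bb' -> no
  Position 3: 'ba' -> no
  Position 4: 'ab' -> no
  Position 5: 'bc' -> MATCH
  Position 6: 'cb' -> no
  Position 7: 'bb' -> no
  Position 8: 'bc' -> MATCH
  Position 9: 'cc' -> no
  Position 10: 'ca' -> no
Total matches: 2

2


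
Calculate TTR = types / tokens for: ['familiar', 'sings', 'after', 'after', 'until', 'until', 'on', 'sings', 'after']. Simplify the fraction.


Tokens: 9
Unique types: ('after', 'familiar', 'on', 'sings', 'until') = 5
TTR = 5/9
Already in lowest terms.

5/9


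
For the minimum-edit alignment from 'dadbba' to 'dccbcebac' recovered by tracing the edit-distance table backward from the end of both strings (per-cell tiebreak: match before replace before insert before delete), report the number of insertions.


Edit distance = 5. Backtracking from cell (6, 9) with preference match > replace > insert > delete,
then listing the resulting alignment 'dadbba' -> 'dccbcebac' left to right:
  Step 1: keep 'd'
  Step 2: replace a->c
  Step 3: replace d->c
  Step 4: keep 'b'
  Step 5: insert 'c' [insertion #1]
  Step 6: insert 'e' [insertion #2]
  Step 7: keep 'b'
  Step 8: keep 'a'
  Step 9: insert 'c' [insertion #3]
Total insertions: 3

3


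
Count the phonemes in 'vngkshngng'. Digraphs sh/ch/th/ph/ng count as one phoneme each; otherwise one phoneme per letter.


Parsing 'vngkshngng' greedily, digraphs first:
  'v' -> consonant phoneme (phonemes so far: 1)
  'ng' -> digraph (1 consonant phoneme) (phonemes so far: 2)
  'k' -> consonant phoneme (phonemes so far: 3)
  'sh' -> digraph (1 consonant phoneme) (phonemes so far: 4)
  'ng' -> digraph (1 consonant phoneme) (phonemes so far: 5)
  'ng' -> digraph (1 consonant phoneme) (phonemes so far: 6)
Total phonemes: 6

6


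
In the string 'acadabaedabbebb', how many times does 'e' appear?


Scanning 'acadabaedabbebb' for 'e':
  Position 7: 'e' -> MATCH (count: 1)
  Position 12: 'e' -> MATCH (count: 2)
Total occurrences of 'e': 2

2


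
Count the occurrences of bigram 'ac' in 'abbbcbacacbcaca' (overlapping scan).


Scanning 'abbbcbacacbcaca' for bigram 'ac':
  Position 0: 'ab' -> no
  Position 1: 'bb' -> no
  Position 2: 'bb' -> no
  Position 3: 'bc' -> no
  Position 4: 'cb' -> no
  Position 5: 'ba' -> no
  Position 6: 'ac' -> MATCH
  Position 7: 'ca' -> no
  Position 8: 'ac' -> MATCH
  Position 9: 'cb' -> no
  Position 10: 'bc' -> no
  Position 11: 'ca' -> no
  Position 12: 'ac' -> MATCH
  Position 13: 'ca' -> no
Total matches: 3

3


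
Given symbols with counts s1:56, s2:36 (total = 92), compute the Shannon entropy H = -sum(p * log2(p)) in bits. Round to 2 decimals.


Computing entropy H = -sum(p_i * log2(p_i)):
  s1: p = 56/92 = 0.6087, -p*log2(p) = 0.4360
  s2: p = 36/92 = 0.3913, -p*log2(p) = 0.5297
H = sum of terms = 0.9657
Rounded to 2 decimals: 0.97

0.97


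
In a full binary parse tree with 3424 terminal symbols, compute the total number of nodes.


Leaf nodes (terminals): 3424
Internal nodes = n - 1 = 3424 - 1 = 3423
Total = leaves + internal = 3424 + 3423 = 6847

6847


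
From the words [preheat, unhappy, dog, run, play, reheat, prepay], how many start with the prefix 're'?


Checking each word for prefix 're':
  'preheat' -> no (count: 0)
  'unhappy' -> no (count: 0)
  'dog' -> no (count: 0)
  'run' -> no (count: 0)
  'play' -> no (count: 0)
  'reheat' -> YES, starts with 're' (count: 1)
  'prepay' -> no (count: 1)
Total with prefix 're': 1

1


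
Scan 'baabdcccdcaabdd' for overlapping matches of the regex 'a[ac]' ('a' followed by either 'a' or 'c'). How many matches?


Pattern: a[ac] means 'a' followed by either 'a' or 'c'.
Scanning 'baabdcccdcaabdd' position-by-position:
  Pos 0: window 'ba' -> no
  Pos 1: window 'aa' -> MATCH
  Pos 2: window 'ab' -> no
  Pos 3: window 'bd' -> no
  Pos 4: window 'dc' -> no
  Pos 5: window 'cc' -> no
  Pos 6: window 'cc' -> no
  Pos 7: window 'cd' -> no
  Pos 8: window 'dc' -> no
  Pos 9: window 'ca' -> no
  Pos 10: window 'aa' -> MATCH
  Pos 11: window 'ab' -> no
  Pos 12: window 'bd' -> no
  Pos 13: window 'dd' -> no
  Pos 14: window 'd' -> no
Total matches: 2

2


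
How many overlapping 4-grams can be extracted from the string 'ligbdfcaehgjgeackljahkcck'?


String 'ligbdfcaehgjgeackljahkcck' has length L = 25.
Number of overlapping n-grams = L - n + 1
Substituting: 25 - 4 + 1 = 22

22


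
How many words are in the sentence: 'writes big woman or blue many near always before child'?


Counting words by splitting on spaces:
  Word 1: 'writes'
  Word 2: 'big'
  Word 3: 'woman'
  Word 4: 'or'
  Word 5: 'blue'
  Word 6: 'many'
  Word 7: 'near'
  Word 8: 'always'
  Word 9: 'before'
  Word 10: 'child'
Total words: 10

10


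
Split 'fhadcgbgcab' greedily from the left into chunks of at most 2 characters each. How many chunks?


'fhadcgbgcab' has 11 characters.
Chunking with max size 2:
  Chunk 1: 'fh' (positions 0-1)
  Chunk 2: 'ad' (positions 2-3)
  Chunk 3: 'cg' (positions 4-5)
  Chunk 4: 'bg' (positions 6-7)
  Chunk 5: 'ca' (positions 8-9)
  Chunk 6: 'b' (positions 10-10)
Total chunks: ceil(11 / 2) = 6

6


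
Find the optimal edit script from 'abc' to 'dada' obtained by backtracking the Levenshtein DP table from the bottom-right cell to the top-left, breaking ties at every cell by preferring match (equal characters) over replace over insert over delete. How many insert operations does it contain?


Edit distance = 3. Backtracking from cell (3, 4) with preference match > replace > insert > delete,
then listing the resulting alignment 'abc' -> 'dada' left to right:
  Step 1: insert 'd' [insertion #1]
  Step 2: keep 'a'
  Step 3: replace b->d
  Step 4: replace c->a
Total insertions: 1

1


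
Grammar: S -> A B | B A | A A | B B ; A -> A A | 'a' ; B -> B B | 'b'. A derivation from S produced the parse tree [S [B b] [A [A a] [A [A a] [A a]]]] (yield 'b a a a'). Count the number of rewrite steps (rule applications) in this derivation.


Every bracketed nonterminal node [X ...] in the tree is produced by exactly one rule application.
Reading the tree off as a leftmost derivation:
  Step 1: S  =>  B A   (applied S -> B A)
  Step 2: B A  =>  b A   (applied B -> b)
  Step 3: b A  =>  b A A   (applied A -> A A)
  Step 4: b A A  =>  b a A   (applied A -> a)
  Step 5: b a A  =>  b a A A   (applied A -> A A)
  Step 6: b a A A  =>  b a a A   (applied A -> a)
  Step 7: b a a A  =>  b a a a   (applied A -> a)
Final yield: b a a a
Total rewrite steps: 7

7


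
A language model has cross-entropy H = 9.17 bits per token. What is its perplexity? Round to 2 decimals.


Perplexity formula: PP = 2^H
H = 9.17
PP = 2^9.17
Decompose: 2^9.17 = 2^9 * 2^0.17
2^9 = 512, 2^0.17 ~ 1.1250585
PP ~ 512 * 1.1250585 = 576.0299520
Rounded to 2 decimals: 576.03

576.03


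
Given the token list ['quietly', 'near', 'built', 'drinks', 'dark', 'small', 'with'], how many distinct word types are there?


Listing all tokens and tracking unique types:
  Token 1: 'quietly' -> NEW (unique so far: 1)
  Token 2: 'near' -> NEW (unique so far: 2)
  Token 3: 'built' -> NEW (unique so far: 3)
  Token 4: 'drinks' -> NEW (unique so far: 4)
  Token 5: 'dark' -> NEW (unique so far: 5)
  Token 6: 'small' -> NEW (unique so far: 6)
  Token 7: 'with' -> NEW (unique so far: 7)
Unique types: ('built', 'dark', 'drinks', 'near', 'quietly', 'small', 'with')
Vocabulary size: 7

7


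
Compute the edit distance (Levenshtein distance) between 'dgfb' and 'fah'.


Building DP table for s1='dgfb' (len 4) and s2='fah' (len 3):
       f  a  h
    0  1  2  3
  d 1  1  2  3
  g 2  2  2  3
  f 3  2  3  3
  b 4  3  3  4
Edit distance = dp[4][3] = 4

4


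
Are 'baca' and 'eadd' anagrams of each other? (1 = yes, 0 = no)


Sort characters of 'baca': 'aabc'
Sort characters of 'eadd': 'adde'
Sorted forms differ -> they are NOT anagrams
Result: 0

0


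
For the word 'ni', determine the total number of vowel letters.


Scanning each character of 'ni':
  Position 1: 'n' -> consonant (running count: 0)
  Position 2: 'i' -> vowel (running count: 1)
Total vowels: 1

1


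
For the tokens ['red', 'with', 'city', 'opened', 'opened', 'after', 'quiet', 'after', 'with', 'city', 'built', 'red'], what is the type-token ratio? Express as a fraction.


Tokens: 12
Unique types: ('after', 'built', 'city', 'opened', 'quiet', 'red', 'with') = 7
TTR = 7/12
Already in lowest terms.

7/12


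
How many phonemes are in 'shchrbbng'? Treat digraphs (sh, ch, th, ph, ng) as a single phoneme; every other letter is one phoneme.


Parsing 'shchrbbng' greedily, digraphs first:
  'sh' -> digraph (1 consonant phoneme) (phonemes so far: 1)
  'ch' -> digraph (1 consonant phoneme) (phonemes so far: 2)
  'r' -> consonant phoneme (phonemes so far: 3)
  'b' -> consonant phoneme (phonemes so far: 4)
  'b' -> consonant phoneme (phonemes so far: 5)
  'ng' -> digraph (1 consonant phoneme) (phonemes so far: 6)
Total phonemes: 6

6


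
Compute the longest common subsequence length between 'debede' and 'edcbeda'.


DP table for LCS of 'debede' and 'edcbeda':
       e  d  c  b  e  d  a
    0  0  0  0  0  0  0  0
  d 0  0  1  1  1  1  1  1
  e 0  1  1  1  1  2  2  2
  b 0  1  1  1  2  2  2  2
  e 0  1  1  1  2  3  3  3
  d 0  1  2  2  2  3  4  4
  e 0  1  2  2  2  3  4  4
LCS: 'dbed'
LCS length = 4

4


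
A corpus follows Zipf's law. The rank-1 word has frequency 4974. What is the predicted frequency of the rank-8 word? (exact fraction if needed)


Zipf's law: freq(rank) = f1 / rank
f1 = 4974, rank = 8
freq = 4974 / 8
GCD(4974, 8) = 2
Simplified: 2487/4

2487/4


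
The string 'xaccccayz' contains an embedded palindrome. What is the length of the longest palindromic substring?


Scanning 'xaccccayz' for palindromic substrings.
Substring at positions 1-6: 'acccca'.
Check: reverse('acccca') = 'acccca' -> palindrome confirmed.
Neighbouring characters ('x' / 'y') break symmetry, so it cannot extend further.
No longer palindromic substring exists; longest length = 6

6


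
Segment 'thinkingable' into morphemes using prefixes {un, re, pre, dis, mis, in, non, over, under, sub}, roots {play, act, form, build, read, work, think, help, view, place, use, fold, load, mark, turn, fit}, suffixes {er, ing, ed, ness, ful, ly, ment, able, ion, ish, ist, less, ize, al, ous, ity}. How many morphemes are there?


Segmenting 'thinkingable' against the inventory:
  'think' -> root (morpheme 1)
  'ing' -> suffix (morpheme 2)
  'able' -> suffix (morpheme 3)
Total morphemes: 3

3


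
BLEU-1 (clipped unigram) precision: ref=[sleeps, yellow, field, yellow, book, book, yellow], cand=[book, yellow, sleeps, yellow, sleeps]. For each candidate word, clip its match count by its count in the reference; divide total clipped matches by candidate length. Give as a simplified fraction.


Reference word counts: {'book': 2, 'field': 1, 'sleeps': 1, 'yellow': 3}
Checking each candidate word (with clipping):
  'book' -> in reference (ref count 2, used 1/2) -> match (matches: 1)
  'yellow' -> in reference (ref count 3, used 1/3) -> match (matches: 2)
  'sleeps' -> in reference (ref count 1, used 1/1) -> match (matches: 3)
  'yellow' -> in reference (ref count 3, used 2/3) -> match (matches: 4)
  'sleeps' -> ref count 1 already used up (1/1) -> clipped, no match (matches: 4)
Clipped matches: 4, Candidate length: 5
Precision = 4/5

4/5


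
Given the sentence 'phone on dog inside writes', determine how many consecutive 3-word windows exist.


Word trigrams from [5] words:
  Trigram 1: (phone on dog)
  Trigram 2: (on dog inside)
  Trigram 3: (dog inside writes)
Total word trigrams: 5 - 2 = 3

3


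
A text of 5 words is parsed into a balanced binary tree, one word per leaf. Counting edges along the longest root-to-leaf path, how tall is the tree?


In a balanced binary tree with n leaves the deepest leaf is ceil(log2(n)) edges below the root.
log2(5) = 2.3219
ceil(2.3219) = 3
height (edges) = 3

3


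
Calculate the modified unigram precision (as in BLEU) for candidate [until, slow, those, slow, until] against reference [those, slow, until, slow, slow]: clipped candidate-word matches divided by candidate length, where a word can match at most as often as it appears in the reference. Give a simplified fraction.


Reference word counts: {'slow': 3, 'those': 1, 'until': 1}
Checking each candidate word (with clipping):
  'until' -> in reference (ref count 1, used 1/1) -> match (matches: 1)
  'slow' -> in reference (ref count 3, used 1/3) -> match (matches: 2)
  'those' -> in reference (ref count 1, used 1/1) -> match (matches: 3)
  'slow' -> in reference (ref count 3, used 2/3) -> match (matches: 4)
  'until' -> ref count 1 already used up (1/1) -> clipped, no match (matches: 4)
Clipped matches: 4, Candidate length: 5
Precision = 4/5

4/5


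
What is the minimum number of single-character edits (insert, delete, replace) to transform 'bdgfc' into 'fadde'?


Building DP table for s1='bdgfc' (len 5) and s2='fadde' (len 5):
       f  a  d  d  e
    0  1  2  3  4  5
  b 1  1  2  3  4  5
  d 2  2  2  2  3  4
  g 3  3  3  3  3  4
  f 4  3  4  4  4  4
  c 5  4  4  5  5  5
Edit distance = dp[5][5] = 5

5


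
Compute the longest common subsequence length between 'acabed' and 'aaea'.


DP table for LCS of 'acabed' and 'aaea':
       a  a  e  a
    0  0  0  0  0
  a 0  1  1  1  1
  c 0  1  1  1  1
  a 0  1  2  2  2
  b 0  1  2  2  2
  e 0  1  2  3  3
  d 0  1  2  3  3
LCS: 'aae'
LCS length = 3

3


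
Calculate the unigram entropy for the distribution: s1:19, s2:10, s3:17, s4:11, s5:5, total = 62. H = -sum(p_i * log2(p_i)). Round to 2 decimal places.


Computing entropy H = -sum(p_i * log2(p_i)):
  s1: p = 19/62 = 0.3065, -p*log2(p) = 0.5229
  s2: p = 10/62 = 0.1613, -p*log2(p) = 0.4246
  s3: p = 17/62 = 0.2742, -p*log2(p) = 0.5118
  s4: p = 11/62 = 0.1774, -p*log2(p) = 0.4426
  s5: p = 5/62 = 0.0806, -p*log2(p) = 0.2929
H = sum of terms = 2.1948
Rounded to 2 decimals: 2.19

2.19


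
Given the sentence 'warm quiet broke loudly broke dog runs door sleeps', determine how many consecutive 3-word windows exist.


Word trigrams from [9] words:
  Trigram 1: (warm quiet broke)
  Trigram 2: (quiet broke loudly)
  Trigram 3: (broke loudly broke)
  Trigram 4: (loudly broke dog)
  Trigram 5: (broke dog runs)
  Trigram 6: (dog runs door)
  Trigram 7: (runs door sleeps)
Total word trigrams: 9 - 2 = 7

7


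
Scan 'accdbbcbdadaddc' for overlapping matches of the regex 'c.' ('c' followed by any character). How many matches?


Pattern: c. means 'c' followed by any character.
Scanning 'accdbbcbdadaddc' position-by-position:
  Pos 0: window 'ac' -> no
  Pos 1: window 'cc' -> MATCH
  Pos 2: window 'cd' -> MATCH
  Pos 3: window 'db' -> no
  Pos 4: window 'bb' -> no
  Pos 5: window 'bc' -> no
  Pos 6: window 'cb' -> MATCH
  Pos 7: window 'bd' -> no
  Pos 8: window 'da' -> no
  Pos 9: window 'ad' -> no
  Pos 10: window 'da' -> no
  Pos 11: window 'ad' -> no
  Pos 12: window 'dd' -> no
  Pos 13: window 'dc' -> no
  Pos 14: window 'c' -> no
Total matches: 3

3


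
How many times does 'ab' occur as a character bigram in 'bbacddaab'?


Scanning 'bbacddaab' for bigram 'ab':
  Position 0: 'bb' -> no
  Position 1: 'ba' -> no
  Position 2: 'ac' -> no
  Position 3: 'cd' -> no
  Position 4: 'dd' -> no
  Position 5: 'da' -> no
  Position 6: 'aa' -> no
  Position 7: 'ab' -> MATCH
Total matches: 1

1


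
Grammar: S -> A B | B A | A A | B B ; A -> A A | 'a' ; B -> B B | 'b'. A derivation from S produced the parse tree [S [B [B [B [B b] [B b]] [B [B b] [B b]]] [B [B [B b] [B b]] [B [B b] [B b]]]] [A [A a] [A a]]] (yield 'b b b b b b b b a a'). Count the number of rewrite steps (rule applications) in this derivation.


Every bracketed nonterminal node [X ...] in the tree is produced by exactly one rule application.
Reading the tree off as a leftmost derivation:
  Step 1: S  =>  B A   (applied S -> B A)
  Step 2: B A  =>  B B A   (applied B -> B B)
  Step 3: B B A  =>  B B B A   (applied B -> B B)
  Step 4: B B B A  =>  B B B B A   (applied B -> B B)
  Step 5: B B B B A  =>  b B B B A   (applied B -> b)
  Step 6: b B B B A  =>  b b B B A   (applied B -> b)
  Step 7: b b B B A  =>  b b B B B A   (applied B -> B B)
  Step 8: b b B B B A  =>  b b b B B A   (applied B -> b)
  Step 9: b b b B B A  =>  b b b b B A   (applied B -> b)
  Step 10: b b b b B A  =>  b b b b B B A   (applied B -> B B)
  Step 11: b b b b B B A  =>  b b b b B B B A   (applied B -> B B)
  Step 12: b b b b B B B A  =>  b b b b b B B A   (applied B -> b)
  Step 13: b b b b b B B A  =>  b b b b b b B A   (applied B -> b)
  Step 14: b b b b b b B A  =>  b b b b b b B B A   (applied B -> B B)
  Step 15: b b b b b b B B A  =>  b b b b b b b B A   (applied B -> b)
  Step 16: b b b b b b b B A  =>  b b b b b b b b A   (applied B -> b)
  Step 17: b b b b b b b b A  =>  b b b b b b b b A A   (applied A -> A A)
  Step 18: b b b b b b b b A A  =>  b b b b b b b b a A   (applied A -> a)
  Step 19: b b b b b b b b a A  =>  b b b b b b b b a a   (applied A -> a)
Final yield: b b b b b b b b a a
Total rewrite steps: 19

19


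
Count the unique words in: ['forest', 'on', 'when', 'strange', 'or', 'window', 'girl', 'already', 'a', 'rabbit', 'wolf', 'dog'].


Listing all tokens and tracking unique types:
  Token 1: 'forest' -> NEW (unique so far: 1)
  Token 2: 'on' -> NEW (unique so far: 2)
  Token 3: 'when' -> NEW (unique so far: 3)
  Token 4: 'strange' -> NEW (unique so far: 4)
  Token 5: 'or' -> NEW (unique so far: 5)
  Token 6: 'window' -> NEW (unique so far: 6)
  Token 7: 'girl' -> NEW (unique so far: 7)
  Token 8: 'already' -> NEW (unique so far: 8)
  Token 9: 'a' -> NEW (unique so far: 9)
  Token 10: 'rabbit' -> NEW (unique so far: 10)
  Token 11: 'wolf' -> NEW (unique so far: 11)
  Token 12: 'dog' -> NEW (unique so far: 12)
Unique types: ('a', 'already', 'dog', 'forest', 'girl', 'on', 'or', 'rabbit', 'strange', 'when', 'window', 'wolf')
Vocabulary size: 12

12


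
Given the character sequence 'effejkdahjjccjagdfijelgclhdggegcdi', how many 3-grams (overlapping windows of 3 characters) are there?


String 'effejkdahjjccjagdfijelgclhdggegcdi' has length L = 34.
Number of overlapping n-grams = L - n + 1
Substituting: 34 - 3 + 1 = 32

32


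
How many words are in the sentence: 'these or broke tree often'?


Counting words by splitting on spaces:
  Word 1: 'these'
  Word 2: 'or'
  Word 3: 'broke'
  Word 4: 'tree'
  Word 5: 'often'
Total words: 5

5


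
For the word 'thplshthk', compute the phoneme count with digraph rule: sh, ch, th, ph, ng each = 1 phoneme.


Parsing 'thplshthk' greedily, digraphs first:
  'th' -> digraph (1 consonant phoneme) (phonemes so far: 1)
  'p' -> consonant phoneme (phonemes so far: 2)
  'l' -> consonant phoneme (phonemes so far: 3)
  'sh' -> digraph (1 consonant phoneme) (phonemes so far: 4)
  'th' -> digraph (1 consonant phoneme) (phonemes so far: 5)
  'k' -> consonant phoneme (phonemes so far: 6)
Total phonemes: 6

6


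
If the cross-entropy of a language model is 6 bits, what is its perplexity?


Perplexity formula: PP = 2^H
H = 6
PP = 2^6
Steps: 2^1 = 2, 2^2 = 4, 2^3 = 8, 2^4 = 16, 2^5 = 32, 2^6 = 64
PP = 64

64


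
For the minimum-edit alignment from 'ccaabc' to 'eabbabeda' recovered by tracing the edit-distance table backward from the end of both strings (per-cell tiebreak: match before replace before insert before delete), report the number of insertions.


Edit distance = 7. Backtracking from cell (6, 9) with preference match > replace > insert > delete,
then listing the resulting alignment 'ccaabc' -> 'eabbabeda' left to right:
  Step 1: insert 'e' [insertion #1]
  Step 2: replace c->a
  Step 3: replace c->b
  Step 4: replace a->b
  Step 5: keep 'a'
  Step 6: keep 'b'
  Step 7: insert 'e' [insertion #2]
  Step 8: insert 'd' [insertion #3]
  Step 9: replace c->a
Total insertions: 3

3


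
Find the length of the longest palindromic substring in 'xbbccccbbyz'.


Scanning 'xbbccccbbyz' for palindromic substrings.
Substring at positions 1-8: 'bbccccbb'.
Check: reverse('bbccccbb') = 'bbccccbb' -> palindrome confirmed.
Neighbouring characters ('x' / 'y') break symmetry, so it cannot extend further.
No longer palindromic substring exists; longest length = 8

8


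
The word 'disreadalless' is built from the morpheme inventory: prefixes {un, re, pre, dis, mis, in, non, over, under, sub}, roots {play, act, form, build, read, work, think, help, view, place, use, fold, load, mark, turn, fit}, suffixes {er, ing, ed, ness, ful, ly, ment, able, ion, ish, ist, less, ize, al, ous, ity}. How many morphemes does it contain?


Segmenting 'disreadalless' against the inventory:
  'dis' -> prefix (morpheme 1)
  'read' -> root (morpheme 2)
  'al' -> suffix (morpheme 3)
  'less' -> suffix (morpheme 4)
Total morphemes: 4

4


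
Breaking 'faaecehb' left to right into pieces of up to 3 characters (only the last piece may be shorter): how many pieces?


'faaecehb' has 8 characters.
Chunking with max size 3:
  Chunk 1: 'faa' (positions 0-2)
  Chunk 2: 'ece' (positions 3-5)
  Chunk 3: 'hb' (positions 6-7)
Total chunks: ceil(8 / 3) = 3

3


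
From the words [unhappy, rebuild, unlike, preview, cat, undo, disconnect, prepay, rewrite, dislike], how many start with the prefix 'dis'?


Checking each word for prefix 'dis':
  'unhappy' -> no (count: 0)
  'rebuild' -> no (count: 0)
  'unlike' -> no (count: 0)
  'preview' -> no (count: 0)
  'cat' -> no (count: 0)
  'undo' -> no (count: 0)
  'disconnect' -> YES, starts with 'dis' (count: 1)
  'prepay' -> no (count: 1)
  'rewrite' -> no (count: 1)
  'dislike' -> YES, starts with 'dis' (count: 2)
Total with prefix 'dis': 2

2


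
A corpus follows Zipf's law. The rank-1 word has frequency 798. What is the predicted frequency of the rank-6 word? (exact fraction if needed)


Zipf's law: freq(rank) = f1 / rank
f1 = 798, rank = 6
freq = 798 / 6
= 133

133


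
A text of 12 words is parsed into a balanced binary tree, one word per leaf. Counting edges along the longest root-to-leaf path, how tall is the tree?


In a balanced binary tree with n leaves the deepest leaf is ceil(log2(n)) edges below the root.
log2(12) = 3.5850
ceil(3.5850) = 4
height (edges) = 4

4


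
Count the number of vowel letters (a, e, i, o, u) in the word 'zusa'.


Scanning each character of 'zusa':
  Position 1: 'z' -> consonant (running count: 0)
  Position 2: 'u' -> vowel (running count: 1)
  Position 3: 's' -> consonant (running count: 1)
  Position 4: 'a' -> vowel (running count: 2)
Total vowels: 2

2


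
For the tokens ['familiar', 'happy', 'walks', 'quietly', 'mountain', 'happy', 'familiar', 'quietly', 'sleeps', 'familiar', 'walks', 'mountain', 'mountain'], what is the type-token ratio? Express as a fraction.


Tokens: 13
Unique types: ('familiar', 'happy', 'mountain', 'quietly', 'sleeps', 'walks') = 6
TTR = 6/13
Already in lowest terms.

6/13


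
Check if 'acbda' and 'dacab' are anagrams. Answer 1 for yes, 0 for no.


Sort characters of 'acbda': 'aabcd'
Sort characters of 'dacab': 'aabcd'
Sorted forms match -> they ARE anagrams
Result: 1

1


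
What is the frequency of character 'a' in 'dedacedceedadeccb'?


Scanning 'dedacedceedadeccb' for 'a':
  Position 3: 'a' -> MATCH (count: 1)
  Position 11: 'a' -> MATCH (count: 2)
Total occurrences of 'a': 2

2


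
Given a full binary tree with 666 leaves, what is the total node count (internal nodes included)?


Leaf nodes (terminals): 666
Internal nodes = n - 1 = 666 - 1 = 665
Total = leaves + internal = 666 + 665 = 1331

1331


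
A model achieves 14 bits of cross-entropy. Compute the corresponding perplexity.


Perplexity formula: PP = 2^H
H = 14
PP = 2^14
PP = 2^14 = 16384

16384


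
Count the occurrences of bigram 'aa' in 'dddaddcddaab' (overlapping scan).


Scanning 'dddaddcddaab' for bigram 'aa':
  Position 0: 'dd' -> no
  Position 1: 'dd' -> no
  Position 2: 'da' -> no
  Position 3: 'ad' -> no
  Position 4: 'dd' -> no
  Position 5: 'dc' -> no
  Position 6: 'cd' -> no
  Position 7: 'dd' -> no
  Position 8: 'da' -> no
  Position 9: 'aa' -> MATCH
  Position 10: 'ab' -> no
Total matches: 1

1


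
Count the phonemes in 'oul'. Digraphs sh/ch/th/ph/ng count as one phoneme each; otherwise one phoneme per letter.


Parsing 'oul' greedily, digraphs first:
  'o' -> vowel phoneme (phonemes so far: 1)
  'u' -> vowel phoneme (phonemes so far: 2)
  'l' -> consonant phoneme (phonemes so far: 3)
Total phonemes: 3

3


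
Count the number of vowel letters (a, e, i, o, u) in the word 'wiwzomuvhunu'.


Scanning each character of 'wiwzomuvhunu':
  Position 1: 'w' -> consonant (running count: 0)
  Position 2: 'i' -> vowel (running count: 1)
  Position 3: 'w' -> consonant (running count: 1)
  Position 4: 'z' -> consonant (running count: 1)
  Position 5: 'o' -> vowel (running count: 2)
  Position 6: 'm' -> consonant (running count: 2)
  Position 7: 'u' -> vowel (running count: 3)
  Position 8: 'v' -> consonant (running count: 3)
  Position 9: 'h' -> consonant (running count: 3)
  Position 10: 'u' -> vowel (running count: 4)
  Position 11: 'n' -> consonant (running count: 4)
  Position 12: 'u' -> vowel (running count: 5)
Total vowels: 5

5


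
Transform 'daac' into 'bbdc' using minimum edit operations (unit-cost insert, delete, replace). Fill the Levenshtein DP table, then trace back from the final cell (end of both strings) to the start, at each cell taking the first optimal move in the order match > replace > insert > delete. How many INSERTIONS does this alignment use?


Edit distance = 3. Backtracking from cell (4, 4) with preference match > replace > insert > delete,
then listing the resulting alignment 'daac' -> 'bbdc' left to right:
  Step 1: replace d->b
  Step 2: replace a->b
  Step 3: replace a->d
  Step 4: keep 'c'
Total insertions: 0

0


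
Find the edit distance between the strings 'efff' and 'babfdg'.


Building DP table for s1='efff' (len 4) and s2='babfdg' (len 6):
       b  a  b  f  d  g
    0  1  2  3  4  5  6
  e 1  1  2  3  4  5  6
  f 2  2  2  3  3  4  5
  f 3  3  3  3  3  4  5
  f 4  4  4  4  3  4  5
Edit distance = dp[4][6] = 5

5


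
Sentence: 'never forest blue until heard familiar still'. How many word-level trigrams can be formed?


Word trigrams from [7] words:
  Trigram 1: (never forest blue)
  Trigram 2: (forest blue until)
  Trigram 3: (blue until heard)
  Trigram 4: (until heard familiar)
  Trigram 5: (heard familiar still)
Total word trigrams: 7 - 2 = 5

5


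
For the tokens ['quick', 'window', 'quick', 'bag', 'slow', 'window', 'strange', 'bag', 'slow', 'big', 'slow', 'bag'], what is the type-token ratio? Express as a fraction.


Tokens: 12
Unique types: ('bag', 'big', 'quick', 'slow', 'strange', 'window') = 6
TTR = 6/12
Simplify: divide both by 6 -> 1/2
TTR = 1/2

1/2


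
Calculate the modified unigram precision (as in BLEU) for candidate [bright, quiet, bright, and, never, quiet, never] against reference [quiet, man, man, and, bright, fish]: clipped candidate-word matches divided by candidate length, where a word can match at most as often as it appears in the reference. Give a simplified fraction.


Reference word counts: {'and': 1, 'bright': 1, 'fish': 1, 'man': 2, 'quiet': 1}
Checking each candidate word (with clipping):
  'bright' -> in reference (ref count 1, used 1/1) -> match (matches: 1)
  'quiet' -> in reference (ref count 1, used 1/1) -> match (matches: 2)
  'bright' -> ref count 1 already used up (1/1) -> clipped, no match (matches: 2)
  'and' -> in reference (ref count 1, used 1/1) -> match (matches: 3)
  'never' -> not in reference -> no match (matches: 3)
  'quiet' -> ref count 1 already used up (1/1) -> clipped, no match (matches: 3)
  'never' -> not in reference -> no match (matches: 3)
Clipped matches: 3, Candidate length: 7
Precision = 3/7

3/7


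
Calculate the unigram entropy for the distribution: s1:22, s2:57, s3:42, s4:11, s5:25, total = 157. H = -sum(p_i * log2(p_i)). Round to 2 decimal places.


Computing entropy H = -sum(p_i * log2(p_i)):
  s1: p = 22/157 = 0.1401, -p*log2(p) = 0.3973
  s2: p = 57/157 = 0.3631, -p*log2(p) = 0.5307
  s3: p = 42/157 = 0.2675, -p*log2(p) = 0.5089
  s4: p = 11/157 = 0.0701, -p*log2(p) = 0.2687
  s5: p = 25/157 = 0.1592, -p*log2(p) = 0.4221
H = sum of terms = 2.1277
Rounded to 2 decimals: 2.13

2.13


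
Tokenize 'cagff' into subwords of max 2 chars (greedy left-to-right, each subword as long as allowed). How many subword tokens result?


'cagff' has 5 characters.
Chunking with max size 2:
  Chunk 1: 'ca' (positions 0-1)
  Chunk 2: 'gf' (positions 2-3)
  Chunk 3: 'f' (positions 4-4)
Total chunks: ceil(5 / 2) = 3

3


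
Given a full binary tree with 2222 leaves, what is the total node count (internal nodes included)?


Leaf nodes (terminals): 2222
Internal nodes = n - 1 = 2222 - 1 = 2221
Total = leaves + internal = 2222 + 2221 = 4443

4443


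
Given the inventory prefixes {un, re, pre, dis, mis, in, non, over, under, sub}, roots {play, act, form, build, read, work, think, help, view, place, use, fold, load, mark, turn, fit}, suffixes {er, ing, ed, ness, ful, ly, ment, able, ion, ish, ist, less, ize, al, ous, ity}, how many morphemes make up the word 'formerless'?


Segmenting 'formerless' against the inventory:
  'form' -> root (morpheme 1)
  'er' -> suffix (morpheme 2)
  'less' -> suffix (morpheme 3)
Total morphemes: 3

3


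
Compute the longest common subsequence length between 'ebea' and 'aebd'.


DP table for LCS of 'ebea' and 'aebd':
       a  e  b  d
    0  0  0  0  0
  e 0  0  1  1  1
  b 0  0  1  2  2
  e 0  0  1  2  2
  a 0  1  1  2  2
LCS: 'eb'
LCS length = 2

2


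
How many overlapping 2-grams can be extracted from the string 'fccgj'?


String 'fccgj' has length L = 5.
Number of overlapping n-grams = L - n + 1
Substituting: 5 - 2 + 1 = 4

4


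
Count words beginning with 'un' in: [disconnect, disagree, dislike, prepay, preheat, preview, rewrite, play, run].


Checking each word for prefix 'un':
  'disconnect' -> no (count: 0)
  'disagree' -> no (count: 0)
  'dislike' -> no (count: 0)
  'prepay' -> no (count: 0)
  'preheat' -> no (count: 0)
  'preview' -> no (count: 0)
  'rewrite' -> no (count: 0)
  'play' -> no (count: 0)
  'run' -> no (count: 0)
Total with prefix 'un': 0

0


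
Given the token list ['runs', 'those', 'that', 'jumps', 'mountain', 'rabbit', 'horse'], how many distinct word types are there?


Listing all tokens and tracking unique types:
  Token 1: 'runs' -> NEW (unique so far: 1)
  Token 2: 'those' -> NEW (unique so far: 2)
  Token 3: 'that' -> NEW (unique so far: 3)
  Token 4: 'jumps' -> NEW (unique so far: 4)
  Token 5: 'mountain' -> NEW (unique so far: 5)
  Token 6: 'rabbit' -> NEW (unique so far: 6)
  Token 7: 'horse' -> NEW (unique so far: 7)
Unique types: ('horse', 'jumps', 'mountain', 'rabbit', 'runs', 'that', 'those')
Vocabulary size: 7

7


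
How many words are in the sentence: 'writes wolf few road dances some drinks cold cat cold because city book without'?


Counting words by splitting on spaces:
  Word 1: 'writes'
  Word 2: 'wolf'
  Word 3: 'few'
  Word 4: 'road'
  Word 5: 'dances'
  Word 6: 'some'
  Word 7: 'drinks'
  Word 8: 'cold'
  Word 9: 'cat'
  Word 10: 'cold'
  Word 11: 'because'
  Word 12: 'city'
  Word 13: 'book'
  Word 14: 'without'
Total words: 14

14


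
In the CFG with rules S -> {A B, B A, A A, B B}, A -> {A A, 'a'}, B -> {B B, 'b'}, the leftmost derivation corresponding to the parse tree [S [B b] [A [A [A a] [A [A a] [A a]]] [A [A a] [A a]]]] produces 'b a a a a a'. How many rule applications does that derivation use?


Every bracketed nonterminal node [X ...] in the tree is produced by exactly one rule application.
Reading the tree off as a leftmost derivation:
  Step 1: S  =>  B A   (applied S -> B A)
  Step 2: B A  =>  b A   (applied B -> b)
  Step 3: b A  =>  b A A   (applied A -> A A)
  Step 4: b A A  =>  b A A A   (applied A -> A A)
  Step 5: b A A A  =>  b a A A   (applied A -> a)
  Step 6: b a A A  =>  b a A A A   (applied A -> A A)
  Step 7: b a A A A  =>  b a a A A   (applied A -> a)
  Step 8: b a a A A  =>  b a a a A   (applied A -> a)
  Step 9: b a a a A  =>  b a a a A A   (applied A -> A A)
  Step 10: b a a a A A  =>  b a a a a A   (applied A -> a)
  Step 11: b a a a a A  =>  b a a a a a   (applied A -> a)
Final yield: b a a a a a
Total rewrite steps: 11

11


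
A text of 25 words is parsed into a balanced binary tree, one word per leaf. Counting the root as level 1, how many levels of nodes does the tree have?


In a balanced binary tree with n leaves the deepest leaf is ceil(log2(n)) edges below the root,
so counting node levels inclusive of root and leaves gives ceil(log2(n)) + 1 levels.
log2(25) = 4.6439
ceil(4.6439) = 5
levels = 5 + 1 = 6

6


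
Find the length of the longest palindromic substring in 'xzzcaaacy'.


Scanning 'xzzcaaacy' for palindromic substrings.
Substring at positions 3-7: 'caaac'.
Check: reverse('caaac') = 'caaac' -> palindrome confirmed.
Neighbouring characters ('z' / 'y') break symmetry, so it cannot extend further.
No longer palindromic substring exists; longest length = 5

5


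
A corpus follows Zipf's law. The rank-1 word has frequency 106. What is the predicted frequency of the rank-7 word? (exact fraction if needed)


Zipf's law: freq(rank) = f1 / rank
f1 = 106, rank = 7
freq = 106 / 7
GCD(106, 7) = 1
Simplified: 106/7

106/7


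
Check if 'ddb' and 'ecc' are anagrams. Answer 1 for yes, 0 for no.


Sort characters of 'ddb': 'bdd'
Sort characters of 'ecc': 'cce'
Sorted forms differ -> they are NOT anagrams
Result: 0

0


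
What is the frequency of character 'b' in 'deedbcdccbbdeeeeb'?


Scanning 'deedbcdccbbdeeeeb' for 'b':
  Position 4: 'b' -> MATCH (count: 1)
  Position 9: 'b' -> MATCH (count: 2)
  Position 10: 'b' -> MATCH (count: 3)
  Position 16: 'b' -> MATCH (count: 4)
Total occurrences of 'b': 4

4


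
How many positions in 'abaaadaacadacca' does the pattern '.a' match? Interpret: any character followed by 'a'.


Pattern: .a means any character followed by 'a'.
Scanning 'abaaadaacadacca' position-by-position:
  Pos 0: window 'ab' -> no
  Pos 1: window 'ba' -> MATCH
  Pos 2: window 'aa' -> MATCH
  Pos 3: window 'aa' -> MATCH
  Pos 4: window 'ad' -> no
  Pos 5: window 'da' -> MATCH
  Pos 6: window 'aa' -> MATCH
  Pos 7: window 'ac' -> no
  Pos 8: window 'ca' -> MATCH
  Pos 9: window 'ad' -> no
  Pos 10: window 'da' -> MATCH
  Pos 11: window 'ac' -> no
  Pos 12: window 'cc' -> no
  Pos 13: window 'ca' -> MATCH
  Pos 14: window 'a' -> no
Total matches: 8

8


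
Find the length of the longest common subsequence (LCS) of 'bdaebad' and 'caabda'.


DP table for LCS of 'bdaebad' and 'caabda':
       c  a  a  b  d  a
    0  0  0  0  0  0  0
  b 0  0  0  0  1  1  1
  d 0  0  0  0  1  2  2
  a 0  0  1  1  1  2  3
  e 0  0  1  1  1  2  3
  b 0  0  1  1  2  2  3
  a 0  0  1  2  2  2  3
  d 0  0  1  2  2  3  3
LCS: 'bda'
LCS length = 3

3


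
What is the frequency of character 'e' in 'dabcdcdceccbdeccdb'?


Scanning 'dabcdcdceccbdeccdb' for 'e':
  Position 8: 'e' -> MATCH (count: 1)
  Position 13: 'e' -> MATCH (count: 2)
Total occurrences of 'e': 2

2


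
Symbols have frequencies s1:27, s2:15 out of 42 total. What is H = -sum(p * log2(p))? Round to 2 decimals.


Computing entropy H = -sum(p_i * log2(p_i)):
  s1: p = 27/42 = 0.6429, -p*log2(p) = 0.4098
  s2: p = 15/42 = 0.3571, -p*log2(p) = 0.5305
H = sum of terms = 0.9403
Rounded to 2 decimals: 0.94

0.94


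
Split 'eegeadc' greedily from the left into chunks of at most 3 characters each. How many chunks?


'eegeadc' has 7 characters.
Chunking with max size 3:
  Chunk 1: 'eeg' (positions 0-2)
  Chunk 2: 'ead' (positions 3-5)
  Chunk 3: 'c' (positions 6-6)
Total chunks: ceil(7 / 3) = 3

3


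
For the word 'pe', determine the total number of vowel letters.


Scanning each character of 'pe':
  Position 1: 'p' -> consonant (running count: 0)
  Position 2: 'e' -> vowel (running count: 1)
Total vowels: 1

1


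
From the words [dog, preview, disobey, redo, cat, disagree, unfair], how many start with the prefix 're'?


Checking each word for prefix 're':
  'dog' -> no (count: 0)
  'preview' -> no (count: 0)
  'disobey' -> no (count: 0)
  'redo' -> YES, starts with 're' (count: 1)
  'cat' -> no (count: 1)
  'disagree' -> no (count: 1)
  'unfair' -> no (count: 1)
Total with prefix 're': 1

1
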